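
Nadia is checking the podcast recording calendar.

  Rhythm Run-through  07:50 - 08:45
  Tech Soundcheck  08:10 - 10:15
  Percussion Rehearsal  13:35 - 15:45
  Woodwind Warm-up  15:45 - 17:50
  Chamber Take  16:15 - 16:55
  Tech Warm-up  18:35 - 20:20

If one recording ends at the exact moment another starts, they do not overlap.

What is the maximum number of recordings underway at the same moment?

Sort all start/end points and keep a running count:
07:50 start Rhythm Run-through → 1
08:10 start Tech Soundcheck → 2
08:45 end Rhythm Run-through → 1
10:15 end Tech Soundcheck → 0
13:35 start Percussion Rehearsal → 1
15:45 end Percussion Rehearsal → 0
15:45 start Woodwind Warm-up → 1
16:15 start Chamber Take → 2
16:55 end Chamber Take → 1
17:50 end Woodwind Warm-up → 0
18:35 start Tech Warm-up → 1
20:20 end Tech Warm-up → 0
Peak is 2, at 08:10 (Rhythm Run-through, Tech Soundcheck).

2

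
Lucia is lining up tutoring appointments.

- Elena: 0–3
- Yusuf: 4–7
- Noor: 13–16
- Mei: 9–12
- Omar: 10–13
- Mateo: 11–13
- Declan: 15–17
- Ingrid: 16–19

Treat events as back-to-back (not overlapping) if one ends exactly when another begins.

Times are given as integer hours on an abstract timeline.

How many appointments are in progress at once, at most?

3

Sweep the timeline, counting +1 at each start and −1 at each end (ends before starts at a tie):
0 start Elena → 1
3 end Elena → 0
4 start Yusuf → 1
7 end Yusuf → 0
9 start Mei → 1
10 start Omar → 2
11 start Mateo → 3
12 end Mei → 2
13 end Mateo → 1
13 end Omar → 0
13 start Noor → 1
15 start Declan → 2
16 end Noor → 1
16 start Ingrid → 2
17 end Declan → 1
19 end Ingrid → 0
Peak is 3, at 11 (Mateo, Mei, Omar).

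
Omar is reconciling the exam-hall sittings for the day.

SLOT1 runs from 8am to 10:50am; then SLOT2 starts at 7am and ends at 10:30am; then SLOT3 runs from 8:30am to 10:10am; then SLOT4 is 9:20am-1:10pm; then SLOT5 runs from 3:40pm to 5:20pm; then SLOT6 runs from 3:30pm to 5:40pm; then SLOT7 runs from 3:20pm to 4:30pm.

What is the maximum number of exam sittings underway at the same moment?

Sweep the timeline, counting +1 at each start and −1 at each end (ends before starts at a tie):
7am start SLOT2 → 1
8am start SLOT1 → 2
8:30am start SLOT3 → 3
9:20am start SLOT4 → 4
10:10am end SLOT3 → 3
10:30am end SLOT2 → 2
10:50am end SLOT1 → 1
1:10pm end SLOT4 → 0
3:20pm start SLOT7 → 1
3:30pm start SLOT6 → 2
3:40pm start SLOT5 → 3
4:30pm end SLOT7 → 2
5:20pm end SLOT5 → 1
5:40pm end SLOT6 → 0
Peak is 4, at 9:20am (SLOT1, SLOT2, SLOT3, SLOT4).

4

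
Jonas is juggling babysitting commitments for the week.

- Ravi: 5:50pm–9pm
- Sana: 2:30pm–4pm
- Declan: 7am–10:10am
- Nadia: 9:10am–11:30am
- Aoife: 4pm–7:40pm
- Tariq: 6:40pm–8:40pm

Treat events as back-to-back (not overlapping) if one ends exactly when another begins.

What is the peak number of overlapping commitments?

3

Sweep the timeline, counting +1 at each start and −1 at each end (ends before starts at a tie):
7am start Declan → 1
9:10am start Nadia → 2
10:10am end Declan → 1
11:30am end Nadia → 0
2:30pm start Sana → 1
4pm end Sana → 0
4pm start Aoife → 1
5:50pm start Ravi → 2
6:40pm start Tariq → 3
7:40pm end Aoife → 2
8:40pm end Tariq → 1
9pm end Ravi → 0
Peak is 3, at 6:40pm (Aoife, Ravi, Tariq).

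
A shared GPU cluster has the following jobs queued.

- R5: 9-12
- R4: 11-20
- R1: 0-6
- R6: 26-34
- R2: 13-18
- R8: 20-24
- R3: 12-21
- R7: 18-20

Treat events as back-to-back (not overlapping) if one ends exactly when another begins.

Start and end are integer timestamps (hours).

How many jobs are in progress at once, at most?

3

Walk through starts and ends in time order (an end at T is processed before a start at T):
0 start R1 → 1
6 end R1 → 0
9 start R5 → 1
11 start R4 → 2
12 end R5 → 1
12 start R3 → 2
13 start R2 → 3
18 end R2 → 2
18 start R7 → 3
20 end R4 → 2
20 end R7 → 1
20 start R8 → 2
21 end R3 → 1
24 end R8 → 0
26 start R6 → 1
34 end R6 → 0
Peak is 3, at 13 (R2, R3, R4).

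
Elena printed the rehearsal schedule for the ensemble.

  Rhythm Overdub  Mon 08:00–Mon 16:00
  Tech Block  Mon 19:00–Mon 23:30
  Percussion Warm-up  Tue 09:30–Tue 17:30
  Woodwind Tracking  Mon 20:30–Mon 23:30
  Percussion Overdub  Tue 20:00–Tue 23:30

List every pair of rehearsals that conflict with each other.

Sorted by start: Rhythm Overdub, Tech Block, Woodwind Tracking, Percussion Warm-up, Percussion Overdub.
Tech Block starts after Rhythm Overdub ends — done with Rhythm Overdub.
Woodwind Tracking starts before Tech Block ends → Tech Block and Woodwind Tracking overlap.
Percussion Warm-up starts after Tech Block ends — done with Tech Block.
Percussion Warm-up starts after Woodwind Tracking ends — done with Woodwind Tracking.
Percussion Overdub starts after Percussion Warm-up ends.

Tech Block & Woodwind Tracking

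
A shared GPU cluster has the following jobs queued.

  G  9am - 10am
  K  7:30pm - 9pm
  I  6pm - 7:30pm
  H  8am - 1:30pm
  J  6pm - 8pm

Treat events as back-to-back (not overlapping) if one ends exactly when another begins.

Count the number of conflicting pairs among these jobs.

3

Sorted by start: H, G, I, J, K.
G starts before H ends → H and G overlap.
I starts after H ends; H is clear from here.
I starts after G ends; G is clear from here.
J starts before I ends → I and J overlap.
K starts exactly when I ends (back-to-back, no overlap).
K starts before J ends → J and K overlap.
Overlapping pairs: G & H, I & J, J & K — 3 in total.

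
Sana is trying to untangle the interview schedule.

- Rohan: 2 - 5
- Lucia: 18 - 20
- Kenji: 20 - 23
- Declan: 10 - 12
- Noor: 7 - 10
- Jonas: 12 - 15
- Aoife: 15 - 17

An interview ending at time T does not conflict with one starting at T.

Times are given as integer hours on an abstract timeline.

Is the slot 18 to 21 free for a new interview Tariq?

Rohan: ends 5 at or before Tariq starts 18 → clear.
Noor: ends 10 at or before Tariq starts 18 → clear.
Declan: ends 12 at or before Tariq starts 18 → clear.
Jonas: ends 15 at or before Tariq starts 18 → clear.
Aoife: ends 17 at or before Tariq starts 18 → clear.
Lucia: starts 18 before Tariq ends 21, and ends 20 after Tariq starts 18 → overlap.
Kenji: starts 20 before Tariq ends 21, and ends 23 after Tariq starts 18 → overlap.
Tariq overlaps Kenji, Lucia.

No — it overlaps Kenji, Lucia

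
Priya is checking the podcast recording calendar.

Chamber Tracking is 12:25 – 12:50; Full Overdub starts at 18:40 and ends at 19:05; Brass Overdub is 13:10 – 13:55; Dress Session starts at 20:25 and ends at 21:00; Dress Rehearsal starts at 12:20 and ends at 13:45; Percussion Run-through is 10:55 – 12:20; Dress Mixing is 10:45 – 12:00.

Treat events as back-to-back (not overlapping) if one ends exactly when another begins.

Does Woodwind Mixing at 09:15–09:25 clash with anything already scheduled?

Dress Mixing: starts 10:45 at or after Woodwind Mixing ends 09:25 → clear.
Percussion Run-through: starts 10:55 at or after Woodwind Mixing ends 09:25 → clear.
Dress Rehearsal: starts 12:20 at or after Woodwind Mixing ends 09:25 → clear.
Chamber Tracking: starts 12:25 at or after Woodwind Mixing ends 09:25 → clear.
Brass Overdub: starts 13:10 at or after Woodwind Mixing ends 09:25 → clear.
Full Overdub: starts 18:40 at or after Woodwind Mixing ends 09:25 → clear.
Dress Session: starts 20:25 at or after Woodwind Mixing ends 09:25 → clear.

No — it doesn't clash with anything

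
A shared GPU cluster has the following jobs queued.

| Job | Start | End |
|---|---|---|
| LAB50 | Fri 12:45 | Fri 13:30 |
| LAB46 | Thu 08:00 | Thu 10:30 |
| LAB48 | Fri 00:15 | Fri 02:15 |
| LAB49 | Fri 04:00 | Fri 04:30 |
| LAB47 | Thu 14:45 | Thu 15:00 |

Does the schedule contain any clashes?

No

Check each pair: they overlap iff neither finishes before the other starts.
Sorted by start: LAB46, LAB47, LAB48, LAB49, LAB50.
LAB47 starts after LAB46 ends, so nothing later overlaps LAB46 either.
LAB48 starts after LAB47 ends, so nothing later overlaps LAB47 either.
LAB49 starts after LAB48 ends, so nothing later overlaps LAB48 either.
LAB50 starts after LAB49 ends.
Every pair is clear; the schedule has no overlaps.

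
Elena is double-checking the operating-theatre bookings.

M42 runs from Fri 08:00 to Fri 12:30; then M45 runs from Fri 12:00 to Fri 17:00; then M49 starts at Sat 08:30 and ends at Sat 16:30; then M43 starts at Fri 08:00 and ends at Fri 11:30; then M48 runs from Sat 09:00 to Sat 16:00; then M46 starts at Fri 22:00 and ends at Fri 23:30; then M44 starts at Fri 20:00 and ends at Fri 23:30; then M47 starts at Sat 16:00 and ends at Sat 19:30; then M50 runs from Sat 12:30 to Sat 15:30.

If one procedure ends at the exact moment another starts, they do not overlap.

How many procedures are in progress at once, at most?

3

Walk through starts and ends in time order (an end at T is processed before a start at T):
Fri 08:00 start M42 → 1
Fri 08:00 start M43 → 2
Fri 11:30 end M43 → 1
Fri 12:00 start M45 → 2
Fri 12:30 end M42 → 1
Fri 17:00 end M45 → 0
Fri 20:00 start M44 → 1
Fri 22:00 start M46 → 2
Fri 23:30 end M44 → 1
Fri 23:30 end M46 → 0
Sat 08:30 start M49 → 1
Sat 09:00 start M48 → 2
Sat 12:30 start M50 → 3
Sat 15:30 end M50 → 2
Sat 16:00 end M48 → 1
Sat 16:00 start M47 → 2
Sat 16:30 end M49 → 1
Sat 19:30 end M47 → 0
Peak is 3, at Sat 12:30 (M48, M49, M50).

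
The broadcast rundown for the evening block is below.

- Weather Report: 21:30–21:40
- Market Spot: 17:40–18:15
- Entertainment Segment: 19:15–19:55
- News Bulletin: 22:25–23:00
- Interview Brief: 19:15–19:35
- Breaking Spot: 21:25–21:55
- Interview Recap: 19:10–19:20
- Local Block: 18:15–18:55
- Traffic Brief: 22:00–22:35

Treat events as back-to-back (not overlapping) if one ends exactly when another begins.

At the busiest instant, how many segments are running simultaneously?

3

Walk through starts and ends in time order (an end at T is processed before a start at T):
17:40 start Market Spot → 1
18:15 end Market Spot → 0
18:15 start Local Block → 1
18:55 end Local Block → 0
19:10 start Interview Recap → 1
19:15 start Entertainment Segment → 2
19:15 start Interview Brief → 3
19:20 end Interview Recap → 2
19:35 end Interview Brief → 1
19:55 end Entertainment Segment → 0
21:25 start Breaking Spot → 1
21:30 start Weather Report → 2
21:40 end Weather Report → 1
21:55 end Breaking Spot → 0
22:00 start Traffic Brief → 1
22:25 start News Bulletin → 2
22:35 end Traffic Brief → 1
23:00 end News Bulletin → 0
Peak is 3, at 19:15 (Entertainment Segment, Interview Brief, Interview Recap).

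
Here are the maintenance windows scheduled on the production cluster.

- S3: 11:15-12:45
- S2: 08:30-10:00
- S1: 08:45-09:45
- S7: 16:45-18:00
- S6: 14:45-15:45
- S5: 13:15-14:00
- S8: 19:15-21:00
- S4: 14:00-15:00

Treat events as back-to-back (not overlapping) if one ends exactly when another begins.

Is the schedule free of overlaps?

No

Sorted by start: S2, S1, S3, S5, S4, S6, S7, S8.
S1 starts before S2 ends → S2 and S1 overlap.
That's a conflict, so the schedule is not conflict-free.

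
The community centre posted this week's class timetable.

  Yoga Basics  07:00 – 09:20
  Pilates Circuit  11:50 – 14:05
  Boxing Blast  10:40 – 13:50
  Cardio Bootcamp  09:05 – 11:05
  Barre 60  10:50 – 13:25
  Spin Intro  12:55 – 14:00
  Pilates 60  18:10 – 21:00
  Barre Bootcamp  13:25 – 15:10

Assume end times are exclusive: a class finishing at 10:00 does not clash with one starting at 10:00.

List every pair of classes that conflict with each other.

Barre 60 & Boxing Blast, Barre 60 & Cardio Bootcamp, Barre 60 & Pilates Circuit, Barre 60 & Spin Intro, Barre Bootcamp & Boxing Blast, Barre Bootcamp & Pilates Circuit, Barre Bootcamp & Spin Intro, Boxing Blast & Cardio Bootcamp, Boxing Blast & Pilates Circuit, Boxing Blast & Spin Intro, Cardio Bootcamp & Yoga Basics, Pilates Circuit & Spin Intro

Sorted by start: Yoga Basics, Cardio Bootcamp, Boxing Blast, Barre 60, Pilates Circuit, Spin Intro, Barre Bootcamp, Pilates 60.
Cardio Bootcamp starts before Yoga Basics ends → Yoga Basics and Cardio Bootcamp overlap.
Boxing Blast starts after Yoga Basics ends, so nothing later overlaps Yoga Basics either.
Boxing Blast starts before Cardio Bootcamp ends → Cardio Bootcamp and Boxing Blast overlap.
Barre 60 starts before Cardio Bootcamp ends → Cardio Bootcamp and Barre 60 overlap.
Pilates Circuit starts after Cardio Bootcamp ends, so nothing later overlaps Cardio Bootcamp either.
Barre 60 starts before Boxing Blast ends → Boxing Blast and Barre 60 overlap.
Pilates Circuit starts before Boxing Blast ends → Boxing Blast and Pilates Circuit overlap.
Spin Intro starts before Boxing Blast ends → Boxing Blast and Spin Intro overlap.
Barre Bootcamp starts before Boxing Blast ends → Boxing Blast and Barre Bootcamp overlap.
Pilates 60 starts after Boxing Blast ends.
Pilates Circuit starts before Barre 60 ends → Barre 60 and Pilates Circuit overlap.
Spin Intro starts before Barre 60 ends → Barre 60 and Spin Intro overlap.
Barre Bootcamp starts exactly when Barre 60 ends (back-to-back, no overlap), so nothing later overlaps Barre 60 either.
Spin Intro starts before Pilates Circuit ends → Pilates Circuit and Spin Intro overlap.
Barre Bootcamp starts before Pilates Circuit ends → Pilates Circuit and Barre Bootcamp overlap.
Pilates 60 starts after Pilates Circuit ends.
Barre Bootcamp starts before Spin Intro ends → Spin Intro and Barre Bootcamp overlap.
Pilates 60 starts after Spin Intro ends.
Pilates 60 starts after Barre Bootcamp ends.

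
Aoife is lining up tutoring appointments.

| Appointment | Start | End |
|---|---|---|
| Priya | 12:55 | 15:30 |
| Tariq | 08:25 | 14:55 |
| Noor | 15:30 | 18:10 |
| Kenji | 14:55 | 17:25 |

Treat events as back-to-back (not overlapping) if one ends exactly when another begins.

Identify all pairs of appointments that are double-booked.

Kenji & Noor, Kenji & Priya, Priya & Tariq

Two intervals overlap when each starts before the other ends.
Sorted by start: Tariq, Priya, Kenji, Noor.
Priya starts before Tariq ends → Tariq and Priya overlap.
Kenji starts exactly when Tariq ends (back-to-back, no overlap) — done with Tariq.
Kenji starts before Priya ends → Priya and Kenji overlap.
Noor starts exactly when Priya ends (back-to-back, no overlap).
Noor starts before Kenji ends → Kenji and Noor overlap.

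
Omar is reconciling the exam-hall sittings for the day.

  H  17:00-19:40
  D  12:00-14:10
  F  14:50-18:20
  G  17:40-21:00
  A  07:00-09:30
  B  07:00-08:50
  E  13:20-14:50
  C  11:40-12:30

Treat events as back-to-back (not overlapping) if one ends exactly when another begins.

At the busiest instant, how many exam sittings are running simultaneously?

3

Sort all start/end points and keep a running count:
07:00 start A → 1
07:00 start B → 2
08:50 end B → 1
09:30 end A → 0
11:40 start C → 1
12:00 start D → 2
12:30 end C → 1
13:20 start E → 2
14:10 end D → 1
14:50 end E → 0
14:50 start F → 1
17:00 start H → 2
17:40 start G → 3
18:20 end F → 2
19:40 end H → 1
21:00 end G → 0
Peak is 3, at 17:40 (F, G, H).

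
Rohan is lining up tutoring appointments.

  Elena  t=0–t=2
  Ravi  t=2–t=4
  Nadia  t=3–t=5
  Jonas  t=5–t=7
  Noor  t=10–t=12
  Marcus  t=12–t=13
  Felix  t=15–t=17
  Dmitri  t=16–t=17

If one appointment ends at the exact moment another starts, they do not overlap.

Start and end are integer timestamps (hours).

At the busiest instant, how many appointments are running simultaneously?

Sweep the timeline, counting +1 at each start and −1 at each end (ends before starts at a tie):
t=0 start Elena → 1
t=2 end Elena → 0
t=2 start Ravi → 1
t=3 start Nadia → 2
t=4 end Ravi → 1
t=5 end Nadia → 0
t=5 start Jonas → 1
t=7 end Jonas → 0
t=10 start Noor → 1
t=12 end Noor → 0
t=12 start Marcus → 1
t=13 end Marcus → 0
t=15 start Felix → 1
t=16 start Dmitri → 2
t=17 end Dmitri → 1
t=17 end Felix → 0
Peak is 2, at t=3 (Nadia, Ravi).

2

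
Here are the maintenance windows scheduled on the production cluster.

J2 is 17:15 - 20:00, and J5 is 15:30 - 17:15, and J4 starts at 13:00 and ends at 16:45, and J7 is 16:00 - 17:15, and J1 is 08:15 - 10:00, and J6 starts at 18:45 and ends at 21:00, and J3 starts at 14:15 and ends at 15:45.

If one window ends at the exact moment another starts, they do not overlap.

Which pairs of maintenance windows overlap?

J2 & J6, J3 & J4, J3 & J5, J4 & J5, J4 & J7, J5 & J7

Sorted by start: J1, J4, J3, J5, J7, J2, J6.
J4 starts after J1 ends — done with J1.
J3 starts before J4 ends → J4 and J3 overlap.
J5 starts before J4 ends → J4 and J5 overlap.
J7 starts before J4 ends → J4 and J7 overlap.
J2 starts after J4 ends — done with J4.
J5 starts before J3 ends → J3 and J5 overlap.
J7 starts after J3 ends — done with J3.
J7 starts before J5 ends → J5 and J7 overlap.
J2 starts exactly when J5 ends (back-to-back, no overlap) — done with J5.
J2 starts exactly when J7 ends (back-to-back, no overlap) — done with J7.
J6 starts before J2 ends → J2 and J6 overlap.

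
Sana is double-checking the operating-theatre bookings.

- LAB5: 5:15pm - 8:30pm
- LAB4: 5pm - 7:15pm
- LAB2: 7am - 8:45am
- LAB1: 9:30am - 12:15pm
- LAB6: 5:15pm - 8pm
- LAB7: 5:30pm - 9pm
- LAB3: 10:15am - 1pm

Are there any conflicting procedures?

Yes

Sorted by start: LAB2, LAB1, LAB3, LAB4, LAB5, LAB6, LAB7.
LAB1 starts after LAB2 ends — done with LAB2.
LAB3 starts before LAB1 ends → LAB1 and LAB3 overlap.
That's a conflict, so the schedule is not conflict-free.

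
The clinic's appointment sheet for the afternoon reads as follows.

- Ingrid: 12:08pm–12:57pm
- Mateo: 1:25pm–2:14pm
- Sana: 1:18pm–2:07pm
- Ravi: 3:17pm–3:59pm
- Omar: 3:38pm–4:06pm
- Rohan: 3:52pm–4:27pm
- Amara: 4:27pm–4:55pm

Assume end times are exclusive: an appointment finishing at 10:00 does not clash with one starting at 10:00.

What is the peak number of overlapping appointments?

Sweep the timeline, counting +1 at each start and −1 at each end (ends before starts at a tie):
12:08pm start Ingrid → 1
12:57pm end Ingrid → 0
1:18pm start Sana → 1
1:25pm start Mateo → 2
2:07pm end Sana → 1
2:14pm end Mateo → 0
3:17pm start Ravi → 1
3:38pm start Omar → 2
3:52pm start Rohan → 3
3:59pm end Ravi → 2
4:06pm end Omar → 1
4:27pm end Rohan → 0
4:27pm start Amara → 1
4:55pm end Amara → 0
Peak is 3, at 3:52pm (Omar, Ravi, Rohan).

3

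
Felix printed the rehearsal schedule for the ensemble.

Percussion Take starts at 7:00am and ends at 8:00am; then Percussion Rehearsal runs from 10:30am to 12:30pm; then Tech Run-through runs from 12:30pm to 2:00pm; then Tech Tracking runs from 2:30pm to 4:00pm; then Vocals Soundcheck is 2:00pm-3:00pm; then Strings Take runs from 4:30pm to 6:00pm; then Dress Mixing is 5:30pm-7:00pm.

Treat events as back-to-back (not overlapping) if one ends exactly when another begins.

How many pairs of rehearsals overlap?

Check each pair: they overlap iff neither finishes before the other starts.
Sorted by start: Percussion Take, Percussion Rehearsal, Tech Run-through, Vocals Soundcheck, Tech Tracking, Strings Take, Dress Mixing.
Percussion Rehearsal starts after Percussion Take ends; Percussion Take is clear from here.
Tech Run-through starts exactly when Percussion Rehearsal ends (back-to-back, no overlap); Percussion Rehearsal is clear from here.
Vocals Soundcheck starts exactly when Tech Run-through ends (back-to-back, no overlap); Tech Run-through is clear from here.
Tech Tracking starts before Vocals Soundcheck ends → Vocals Soundcheck and Tech Tracking overlap.
Strings Take starts after Vocals Soundcheck ends; Vocals Soundcheck is clear from here.
Strings Take starts after Tech Tracking ends; Tech Tracking is clear from here.
Dress Mixing starts before Strings Take ends → Strings Take and Dress Mixing overlap.
Overlapping pairs: Dress Mixing & Strings Take, Tech Tracking & Vocals Soundcheck — 2 in total.

2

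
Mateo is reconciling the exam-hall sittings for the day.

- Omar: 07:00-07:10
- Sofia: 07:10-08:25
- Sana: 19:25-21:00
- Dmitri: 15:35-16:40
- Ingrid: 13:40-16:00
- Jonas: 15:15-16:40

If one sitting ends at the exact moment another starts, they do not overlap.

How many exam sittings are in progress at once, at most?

3

Sort all start/end points and keep a running count:
07:00 start Omar → 1
07:10 end Omar → 0
07:10 start Sofia → 1
08:25 end Sofia → 0
13:40 start Ingrid → 1
15:15 start Jonas → 2
15:35 start Dmitri → 3
16:00 end Ingrid → 2
16:40 end Dmitri → 1
16:40 end Jonas → 0
19:25 start Sana → 1
21:00 end Sana → 0
Peak is 3, at 15:35 (Dmitri, Ingrid, Jonas).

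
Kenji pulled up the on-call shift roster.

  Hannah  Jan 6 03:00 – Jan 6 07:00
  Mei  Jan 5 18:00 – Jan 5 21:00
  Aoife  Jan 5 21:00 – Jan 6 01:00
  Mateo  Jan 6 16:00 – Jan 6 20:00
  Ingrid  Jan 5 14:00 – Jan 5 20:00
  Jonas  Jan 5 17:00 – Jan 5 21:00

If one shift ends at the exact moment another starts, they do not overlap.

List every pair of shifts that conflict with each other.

Ingrid & Jonas, Ingrid & Mei, Jonas & Mei

Sorted by start: Ingrid, Jonas, Mei, Aoife, Hannah, Mateo.
Jonas starts before Ingrid ends → Ingrid and Jonas overlap.
Mei starts before Ingrid ends → Ingrid and Mei overlap.
Aoife starts after Ingrid ends, so Ingrid has no further overlaps.
Mei starts before Jonas ends → Jonas and Mei overlap.
Aoife starts exactly when Jonas ends (back-to-back, no overlap), so Jonas has no further overlaps.
Aoife starts exactly when Mei ends (back-to-back, no overlap), so Mei has no further overlaps.
Hannah starts after Aoife ends, so Aoife has no further overlaps.
Mateo starts after Hannah ends.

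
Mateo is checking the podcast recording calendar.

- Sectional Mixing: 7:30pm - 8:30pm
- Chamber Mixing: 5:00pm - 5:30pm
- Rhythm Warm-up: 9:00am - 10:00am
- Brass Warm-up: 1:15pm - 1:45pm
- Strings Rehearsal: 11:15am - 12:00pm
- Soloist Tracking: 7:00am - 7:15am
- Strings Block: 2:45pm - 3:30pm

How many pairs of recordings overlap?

Sorted by start: Soloist Tracking, Rhythm Warm-up, Strings Rehearsal, Brass Warm-up, Strings Block, Chamber Mixing, Sectional Mixing.
Rhythm Warm-up starts after Soloist Tracking ends — done with Soloist Tracking.
Strings Rehearsal starts after Rhythm Warm-up ends — done with Rhythm Warm-up.
Brass Warm-up starts after Strings Rehearsal ends — done with Strings Rehearsal.
Strings Block starts after Brass Warm-up ends — done with Brass Warm-up.
Chamber Mixing starts after Strings Block ends — done with Strings Block.
Sectional Mixing starts after Chamber Mixing ends.
No pair overlaps.

0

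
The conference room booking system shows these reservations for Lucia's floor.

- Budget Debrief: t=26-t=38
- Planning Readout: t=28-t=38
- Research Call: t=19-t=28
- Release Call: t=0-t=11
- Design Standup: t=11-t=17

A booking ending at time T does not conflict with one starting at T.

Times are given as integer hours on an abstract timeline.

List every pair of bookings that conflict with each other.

Budget Debrief & Planning Readout, Budget Debrief & Research Call

Sorted by start: Release Call, Design Standup, Research Call, Budget Debrief, Planning Readout.
Design Standup starts exactly when Release Call ends (back-to-back, no overlap) — done with Release Call.
Research Call starts after Design Standup ends — done with Design Standup.
Budget Debrief starts before Research Call ends → Research Call and Budget Debrief overlap.
Planning Readout starts exactly when Research Call ends (back-to-back, no overlap).
Planning Readout starts before Budget Debrief ends → Budget Debrief and Planning Readout overlap.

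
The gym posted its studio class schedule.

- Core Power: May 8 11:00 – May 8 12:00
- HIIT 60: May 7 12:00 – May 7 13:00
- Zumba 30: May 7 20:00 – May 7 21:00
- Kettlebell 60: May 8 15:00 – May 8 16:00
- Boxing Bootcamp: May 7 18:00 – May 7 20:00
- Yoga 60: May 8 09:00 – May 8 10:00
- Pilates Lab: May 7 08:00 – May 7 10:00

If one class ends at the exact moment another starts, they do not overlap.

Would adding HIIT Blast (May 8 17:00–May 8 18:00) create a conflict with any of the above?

No — it doesn't clash with anything

Pilates Lab: ends May 7 10:00 at or before HIIT Blast starts May 8 17:00 → clear.
HIIT 60: ends May 7 13:00 at or before HIIT Blast starts May 8 17:00 → clear.
Boxing Bootcamp: ends May 7 20:00 at or before HIIT Blast starts May 8 17:00 → clear.
Zumba 30: ends May 7 21:00 at or before HIIT Blast starts May 8 17:00 → clear.
Yoga 60: ends May 8 10:00 at or before HIIT Blast starts May 8 17:00 → clear.
Core Power: ends May 8 12:00 at or before HIIT Blast starts May 8 17:00 → clear.
Kettlebell 60: ends May 8 16:00 at or before HIIT Blast starts May 8 17:00 → clear.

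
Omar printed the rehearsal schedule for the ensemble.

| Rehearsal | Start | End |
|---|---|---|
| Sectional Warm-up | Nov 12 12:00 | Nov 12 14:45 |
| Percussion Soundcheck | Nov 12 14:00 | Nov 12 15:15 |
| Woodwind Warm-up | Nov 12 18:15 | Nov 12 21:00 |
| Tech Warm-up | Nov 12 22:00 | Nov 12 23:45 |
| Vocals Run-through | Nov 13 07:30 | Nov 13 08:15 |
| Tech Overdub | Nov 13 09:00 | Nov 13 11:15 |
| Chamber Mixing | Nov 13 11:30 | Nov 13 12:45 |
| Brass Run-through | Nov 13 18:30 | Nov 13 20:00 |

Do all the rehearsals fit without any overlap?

No

Two intervals overlap when each starts before the other ends.
Sorted by start: Sectional Warm-up, Percussion Soundcheck, Woodwind Warm-up, Tech Warm-up, Vocals Run-through, Tech Overdub, Chamber Mixing, Brass Run-through.
Percussion Soundcheck starts before Sectional Warm-up ends → Sectional Warm-up and Percussion Soundcheck overlap.
That's a conflict, so the schedule is not conflict-free.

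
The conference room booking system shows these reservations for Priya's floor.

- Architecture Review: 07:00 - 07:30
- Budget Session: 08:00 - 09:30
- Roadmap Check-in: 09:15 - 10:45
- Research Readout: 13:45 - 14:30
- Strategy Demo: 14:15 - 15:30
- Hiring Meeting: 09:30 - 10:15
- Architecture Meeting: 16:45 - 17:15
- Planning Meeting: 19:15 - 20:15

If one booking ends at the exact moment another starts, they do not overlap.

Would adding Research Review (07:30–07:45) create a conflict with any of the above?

No — it doesn't clash with anything

Architecture Review: ends 07:30 at or before Research Review starts 07:30 → clear.
Budget Session: starts 08:00 at or after Research Review ends 07:45 → clear.
Roadmap Check-in: starts 09:15 at or after Research Review ends 07:45 → clear.
Hiring Meeting: starts 09:30 at or after Research Review ends 07:45 → clear.
Research Readout: starts 13:45 at or after Research Review ends 07:45 → clear.
Strategy Demo: starts 14:15 at or after Research Review ends 07:45 → clear.
Architecture Meeting: starts 16:45 at or after Research Review ends 07:45 → clear.
Planning Meeting: starts 19:15 at or after Research Review ends 07:45 → clear.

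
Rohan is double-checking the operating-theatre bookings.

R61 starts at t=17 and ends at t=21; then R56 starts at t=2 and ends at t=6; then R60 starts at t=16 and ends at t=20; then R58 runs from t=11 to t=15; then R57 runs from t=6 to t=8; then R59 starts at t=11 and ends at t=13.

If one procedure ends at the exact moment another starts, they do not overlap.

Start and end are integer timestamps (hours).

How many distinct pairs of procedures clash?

Sorted by start: R56, R57, R58, R59, R60, R61.
R57 starts exactly when R56 ends (back-to-back, no overlap) — done with R56.
R58 starts after R57 ends — done with R57.
R59 starts before R58 ends → R58 and R59 overlap.
R60 starts after R58 ends — done with R58.
R60 starts after R59 ends — done with R59.
R61 starts before R60 ends → R60 and R61 overlap.
Overlapping pairs: R58 & R59, R60 & R61 — 2 in total.

2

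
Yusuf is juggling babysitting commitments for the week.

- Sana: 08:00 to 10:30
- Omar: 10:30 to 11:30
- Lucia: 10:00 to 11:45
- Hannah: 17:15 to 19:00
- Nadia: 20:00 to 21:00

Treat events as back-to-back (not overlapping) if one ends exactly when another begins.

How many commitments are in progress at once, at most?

Sweep the timeline, counting +1 at each start and −1 at each end (ends before starts at a tie):
08:00 start Sana → 1
10:00 start Lucia → 2
10:30 end Sana → 1
10:30 start Omar → 2
11:30 end Omar → 1
11:45 end Lucia → 0
17:15 start Hannah → 1
19:00 end Hannah → 0
20:00 start Nadia → 1
21:00 end Nadia → 0
Peak is 2, at 10:00 (Lucia, Sana).

2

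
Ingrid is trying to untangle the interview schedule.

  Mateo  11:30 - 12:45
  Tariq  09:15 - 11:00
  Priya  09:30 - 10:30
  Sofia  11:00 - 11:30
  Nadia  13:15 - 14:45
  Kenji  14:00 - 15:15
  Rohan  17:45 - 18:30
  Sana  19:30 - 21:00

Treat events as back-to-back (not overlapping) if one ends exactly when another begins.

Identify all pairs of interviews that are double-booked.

Kenji & Nadia, Priya & Tariq

Check each pair: they overlap iff neither finishes before the other starts.
Sorted by start: Tariq, Priya, Sofia, Mateo, Nadia, Kenji, Rohan, Sana.
Priya starts before Tariq ends → Tariq and Priya overlap.
Sofia starts exactly when Tariq ends (back-to-back, no overlap), so nothing later overlaps Tariq either.
Sofia starts after Priya ends, so nothing later overlaps Priya either.
Mateo starts exactly when Sofia ends (back-to-back, no overlap), so nothing later overlaps Sofia either.
Nadia starts after Mateo ends, so nothing later overlaps Mateo either.
Kenji starts before Nadia ends → Nadia and Kenji overlap.
Rohan starts after Nadia ends, so nothing later overlaps Nadia either.
Rohan starts after Kenji ends, so nothing later overlaps Kenji either.
Sana starts after Rohan ends.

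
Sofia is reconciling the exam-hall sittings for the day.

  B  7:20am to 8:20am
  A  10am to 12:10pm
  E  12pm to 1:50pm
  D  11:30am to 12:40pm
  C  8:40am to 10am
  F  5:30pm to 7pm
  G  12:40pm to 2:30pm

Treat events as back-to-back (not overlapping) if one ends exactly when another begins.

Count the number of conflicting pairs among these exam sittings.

Check each pair: they overlap iff neither finishes before the other starts.
Sorted by start: B, C, A, D, E, G, F.
C starts after B ends — done with B.
A starts exactly when C ends (back-to-back, no overlap) — done with C.
D starts before A ends → A and D overlap.
E starts before A ends → A and E overlap.
G starts after A ends — done with A.
E starts before D ends → D and E overlap.
G starts exactly when D ends (back-to-back, no overlap) — done with D.
G starts before E ends → E and G overlap.
F starts after E ends.
F starts after G ends.
Overlapping pairs: A & D, A & E, D & E, E & G — 4 in total.

4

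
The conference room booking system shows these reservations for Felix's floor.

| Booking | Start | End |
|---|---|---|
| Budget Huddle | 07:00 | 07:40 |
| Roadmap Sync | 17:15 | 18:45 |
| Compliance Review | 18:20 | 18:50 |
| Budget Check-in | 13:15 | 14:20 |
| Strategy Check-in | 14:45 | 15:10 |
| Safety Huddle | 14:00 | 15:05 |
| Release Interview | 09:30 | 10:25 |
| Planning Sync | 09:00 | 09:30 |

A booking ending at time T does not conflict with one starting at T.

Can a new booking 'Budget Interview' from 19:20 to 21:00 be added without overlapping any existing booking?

Budget Huddle: ends 07:40 at or before Budget Interview starts 19:20 → clear.
Planning Sync: ends 09:30 at or before Budget Interview starts 19:20 → clear.
Release Interview: ends 10:25 at or before Budget Interview starts 19:20 → clear.
Budget Check-in: ends 14:20 at or before Budget Interview starts 19:20 → clear.
Safety Huddle: ends 15:05 at or before Budget Interview starts 19:20 → clear.
Strategy Check-in: ends 15:10 at or before Budget Interview starts 19:20 → clear.
Roadmap Sync: ends 18:45 at or before Budget Interview starts 19:20 → clear.
Compliance Review: ends 18:50 at or before Budget Interview starts 19:20 → clear.

Yes — the slot is free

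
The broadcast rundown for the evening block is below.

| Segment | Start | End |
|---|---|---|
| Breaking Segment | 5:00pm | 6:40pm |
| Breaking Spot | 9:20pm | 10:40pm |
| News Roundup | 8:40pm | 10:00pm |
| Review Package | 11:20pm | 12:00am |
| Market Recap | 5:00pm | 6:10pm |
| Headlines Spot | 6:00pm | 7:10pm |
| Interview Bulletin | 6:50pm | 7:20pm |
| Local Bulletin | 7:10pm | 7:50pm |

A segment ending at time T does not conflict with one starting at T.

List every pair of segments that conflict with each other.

Breaking Segment & Headlines Spot, Breaking Segment & Market Recap, Breaking Spot & News Roundup, Headlines Spot & Interview Bulletin, Headlines Spot & Market Recap, Interview Bulletin & Local Bulletin

Check each pair: they overlap iff neither finishes before the other starts.
Sorted by start: Market Recap, Breaking Segment, Headlines Spot, Interview Bulletin, Local Bulletin, News Roundup, Breaking Spot, Review Package.
Breaking Segment starts before Market Recap ends → Market Recap and Breaking Segment overlap.
Headlines Spot starts before Market Recap ends → Market Recap and Headlines Spot overlap.
Interview Bulletin starts after Market Recap ends, so Market Recap has no further overlaps.
Headlines Spot starts before Breaking Segment ends → Breaking Segment and Headlines Spot overlap.
Interview Bulletin starts after Breaking Segment ends, so Breaking Segment has no further overlaps.
Interview Bulletin starts before Headlines Spot ends → Headlines Spot and Interview Bulletin overlap.
Local Bulletin starts exactly when Headlines Spot ends (back-to-back, no overlap), so Headlines Spot has no further overlaps.
Local Bulletin starts before Interview Bulletin ends → Interview Bulletin and Local Bulletin overlap.
News Roundup starts after Interview Bulletin ends, so Interview Bulletin has no further overlaps.
News Roundup starts after Local Bulletin ends, so Local Bulletin has no further overlaps.
Breaking Spot starts before News Roundup ends → News Roundup and Breaking Spot overlap.
Review Package starts after News Roundup ends.
Review Package starts after Breaking Spot ends.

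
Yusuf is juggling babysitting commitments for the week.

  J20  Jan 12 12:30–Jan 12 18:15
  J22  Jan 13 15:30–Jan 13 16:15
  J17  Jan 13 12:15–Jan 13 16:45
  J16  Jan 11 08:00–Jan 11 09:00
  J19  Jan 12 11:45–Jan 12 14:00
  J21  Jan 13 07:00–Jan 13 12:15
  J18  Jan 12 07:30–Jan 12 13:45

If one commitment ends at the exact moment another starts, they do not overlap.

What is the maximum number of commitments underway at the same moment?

Walk through starts and ends in time order (an end at T is processed before a start at T):
Jan 11 08:00 start J16 → 1
Jan 11 09:00 end J16 → 0
Jan 12 07:30 start J18 → 1
Jan 12 11:45 start J19 → 2
Jan 12 12:30 start J20 → 3
Jan 12 13:45 end J18 → 2
Jan 12 14:00 end J19 → 1
Jan 12 18:15 end J20 → 0
Jan 13 07:00 start J21 → 1
Jan 13 12:15 end J21 → 0
Jan 13 12:15 start J17 → 1
Jan 13 15:30 start J22 → 2
Jan 13 16:15 end J22 → 1
Jan 13 16:45 end J17 → 0
Peak is 3, at Jan 12 12:30 (J18, J19, J20).

3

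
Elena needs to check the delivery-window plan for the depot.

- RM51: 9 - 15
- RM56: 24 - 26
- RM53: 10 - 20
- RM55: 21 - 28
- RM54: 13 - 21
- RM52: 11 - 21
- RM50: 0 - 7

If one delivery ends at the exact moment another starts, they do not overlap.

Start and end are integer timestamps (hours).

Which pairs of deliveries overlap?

Sorted by start: RM50, RM51, RM53, RM52, RM54, RM55, RM56.
RM51 starts after RM50 ends — done with RM50.
RM53 starts before RM51 ends → RM51 and RM53 overlap.
RM52 starts before RM51 ends → RM51 and RM52 overlap.
RM54 starts before RM51 ends → RM51 and RM54 overlap.
RM55 starts after RM51 ends — done with RM51.
RM52 starts before RM53 ends → RM53 and RM52 overlap.
RM54 starts before RM53 ends → RM53 and RM54 overlap.
RM55 starts after RM53 ends — done with RM53.
RM54 starts before RM52 ends → RM52 and RM54 overlap.
RM55 starts exactly when RM52 ends (back-to-back, no overlap) — done with RM52.
RM55 starts exactly when RM54 ends (back-to-back, no overlap) — done with RM54.
RM56 starts before RM55 ends → RM55 and RM56 overlap.

RM51 & RM52, RM51 & RM53, RM51 & RM54, RM52 & RM53, RM52 & RM54, RM53 & RM54, RM55 & RM56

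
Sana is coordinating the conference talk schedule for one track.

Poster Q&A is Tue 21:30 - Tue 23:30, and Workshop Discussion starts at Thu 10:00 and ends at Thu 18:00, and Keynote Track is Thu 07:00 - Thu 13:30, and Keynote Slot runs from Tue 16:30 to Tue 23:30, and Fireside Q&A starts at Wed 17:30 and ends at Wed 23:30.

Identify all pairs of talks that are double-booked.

Sorted by start: Keynote Slot, Poster Q&A, Fireside Q&A, Keynote Track, Workshop Discussion.
Poster Q&A starts before Keynote Slot ends → Keynote Slot and Poster Q&A overlap.
Fireside Q&A starts after Keynote Slot ends — done with Keynote Slot.
Fireside Q&A starts after Poster Q&A ends — done with Poster Q&A.
Keynote Track starts after Fireside Q&A ends — done with Fireside Q&A.
Workshop Discussion starts before Keynote Track ends → Keynote Track and Workshop Discussion overlap.

Keynote Slot & Poster Q&A, Keynote Track & Workshop Discussion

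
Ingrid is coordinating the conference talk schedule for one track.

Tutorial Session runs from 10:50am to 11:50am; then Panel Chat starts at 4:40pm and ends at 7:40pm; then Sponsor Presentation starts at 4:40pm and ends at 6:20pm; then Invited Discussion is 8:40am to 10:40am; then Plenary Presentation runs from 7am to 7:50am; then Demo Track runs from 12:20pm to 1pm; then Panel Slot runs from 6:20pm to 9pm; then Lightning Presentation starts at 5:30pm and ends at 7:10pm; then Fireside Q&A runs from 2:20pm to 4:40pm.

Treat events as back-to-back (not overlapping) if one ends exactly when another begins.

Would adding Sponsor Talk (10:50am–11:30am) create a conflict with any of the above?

Plenary Presentation: ends 7:50am at or before Sponsor Talk starts 10:50am → clear.
Invited Discussion: ends 10:40am at or before Sponsor Talk starts 10:50am → clear.
Tutorial Session: starts 10:50am before Sponsor Talk ends 11:30am, and ends 11:50am after Sponsor Talk starts 10:50am → overlap.
Demo Track: starts 12:20pm at or after Sponsor Talk ends 11:30am → clear.
Fireside Q&A: starts 2:20pm at or after Sponsor Talk ends 11:30am → clear.
Sponsor Presentation: starts 4:40pm at or after Sponsor Talk ends 11:30am → clear.
Panel Chat: starts 4:40pm at or after Sponsor Talk ends 11:30am → clear.
Lightning Presentation: starts 5:30pm at or after Sponsor Talk ends 11:30am → clear.
Panel Slot: starts 6:20pm at or after Sponsor Talk ends 11:30am → clear.
Sponsor Talk overlaps Tutorial Session.

Yes — it overlaps Tutorial Session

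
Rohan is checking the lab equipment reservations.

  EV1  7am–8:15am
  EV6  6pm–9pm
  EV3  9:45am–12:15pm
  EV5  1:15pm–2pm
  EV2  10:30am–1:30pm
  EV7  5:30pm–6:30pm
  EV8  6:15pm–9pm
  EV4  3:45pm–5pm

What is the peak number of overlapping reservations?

Sort all start/end points and keep a running count:
7am start EV1 → 1
8:15am end EV1 → 0
9:45am start EV3 → 1
10:30am start EV2 → 2
12:15pm end EV3 → 1
1:15pm start EV5 → 2
1:30pm end EV2 → 1
2pm end EV5 → 0
3:45pm start EV4 → 1
5pm end EV4 → 0
5:30pm start EV7 → 1
6pm start EV6 → 2
6:15pm start EV8 → 3
6:30pm end EV7 → 2
9pm end EV6 → 1
9pm end EV8 → 0
Peak is 3, at 6:15pm (EV6, EV7, EV8).

3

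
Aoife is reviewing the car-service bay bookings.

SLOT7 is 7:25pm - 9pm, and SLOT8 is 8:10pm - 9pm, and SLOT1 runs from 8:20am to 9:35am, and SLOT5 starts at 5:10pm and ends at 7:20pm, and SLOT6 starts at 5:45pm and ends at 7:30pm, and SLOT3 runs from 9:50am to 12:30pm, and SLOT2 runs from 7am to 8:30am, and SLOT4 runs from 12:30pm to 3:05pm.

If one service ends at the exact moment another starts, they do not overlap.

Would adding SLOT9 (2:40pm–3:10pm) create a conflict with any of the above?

Yes — it overlaps SLOT4

SLOT2: ends 8:30am at or before SLOT9 starts 2:40pm → clear.
SLOT1: ends 9:35am at or before SLOT9 starts 2:40pm → clear.
SLOT3: ends 12:30pm at or before SLOT9 starts 2:40pm → clear.
SLOT4: starts 12:30pm before SLOT9 ends 3:10pm, and ends 3:05pm after SLOT9 starts 2:40pm → overlap.
SLOT5: starts 5:10pm at or after SLOT9 ends 3:10pm → clear.
SLOT6: starts 5:45pm at or after SLOT9 ends 3:10pm → clear.
SLOT7: starts 7:25pm at or after SLOT9 ends 3:10pm → clear.
SLOT8: starts 8:10pm at or after SLOT9 ends 3:10pm → clear.
SLOT9 overlaps SLOT4.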